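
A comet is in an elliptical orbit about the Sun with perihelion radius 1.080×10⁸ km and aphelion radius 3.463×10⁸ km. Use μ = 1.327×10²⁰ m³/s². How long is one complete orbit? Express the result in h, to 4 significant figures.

T ≈ 16400 h

Semi-major axis a = (r_p + r_a)/2 = (1.0800×10⁸ + 3.4630×10⁸)/2 = 2.2715×10⁸ km = 2.272×10¹¹ m.
By Kepler's third law T = 2π√(a³/μ) = 2π × 9.398×10⁶ = 5.905×10⁷ s.
= 16400 h.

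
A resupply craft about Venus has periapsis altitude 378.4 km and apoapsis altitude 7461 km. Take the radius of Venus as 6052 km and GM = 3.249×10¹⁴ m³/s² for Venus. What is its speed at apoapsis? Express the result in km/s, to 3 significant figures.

r_p = 6052 + 378.4 = 6430.4 km = 6.4304×10⁶ m.
r_a = 6052 + 7461 = 13513 km = 1.3513×10⁷ m.
Semi-major axis a = (r_p + r_a)/2 = 9971.7 km = 9.972×10⁶ m.
Vis-viva: v² = μ(2/r − 1/a) = 3.249×10¹⁴ × (1.480×10⁻⁷ − 1.003×10⁻⁷) = 1.550×10⁷ m²/s².
v = 3938 m/s = 3.938 km/s.

v ≈ 3.94 km/s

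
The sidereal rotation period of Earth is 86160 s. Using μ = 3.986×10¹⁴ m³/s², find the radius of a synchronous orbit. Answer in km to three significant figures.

r_sync ≈ 42200 km

A synchronous orbit has period T, so by Kepler's third law a = (μT²/4π²)^(1/3).
μT²/4π² = 3.986×10¹⁴ × (8.616×10⁴)² / 39.48 = 7.495×10²² m³.
a = 4.216×10⁷ m = 42163 km.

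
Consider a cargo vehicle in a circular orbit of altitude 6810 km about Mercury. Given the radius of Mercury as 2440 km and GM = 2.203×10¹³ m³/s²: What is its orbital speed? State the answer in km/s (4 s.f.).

v ≈ 1.543 km/s

r = 2440 + 6810 = 9250.0 km = 9.2500×10⁶ m.
For a circular orbit v = √(μ/r) = √(2.203×10¹³ / 9.250×10⁶) = √(2.382×10⁶) = 1543 m/s.
That is 1.543 km/s.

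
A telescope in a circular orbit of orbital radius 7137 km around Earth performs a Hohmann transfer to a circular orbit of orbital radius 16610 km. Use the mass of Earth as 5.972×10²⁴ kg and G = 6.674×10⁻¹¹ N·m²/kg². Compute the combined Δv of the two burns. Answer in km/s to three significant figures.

μ = GM = 6.674×10⁻¹¹ × 5.972×10²⁴ = 3.986×10¹⁴ m³/s².
r₁ = 7137 km = 7.137×10⁶ m.
r₂ = 16610 km = 1.661×10⁷ m.
Transfer ellipse a_t = (r₁ + r₂)/2 = 1.187×10⁷ m.
At r₁: circular v_c1 = √(μ/r₁) = 7473 m/s; transfer-perigee v_p = √[μ(2/r₁ − 1/a_t)] = 8839 m/s.
Δv₁ = v_p − v_c1 = 1366 m/s.
At r₂: circular v_c2 = √(μ/r₂) = 4899 m/s; transfer-apogee v_a = √[μ(2/r₂ − 1/a_t)] = 3798 m/s.
Δv₂ = v_c2 − v_a = 1101 m/s.
Total Δv = Δv₁ + Δv₂ = 2466 m/s = 2.466 km/s.

Δv_total ≈ 2.47 km/s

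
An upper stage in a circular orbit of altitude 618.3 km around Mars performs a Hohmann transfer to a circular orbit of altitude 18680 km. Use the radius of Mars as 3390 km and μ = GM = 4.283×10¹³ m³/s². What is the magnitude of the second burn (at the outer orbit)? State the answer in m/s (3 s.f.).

Δv ≈ 621 m/s

r₁ = 3390 + 618.3 = 4008.3 km = 4.0083×10⁶ m.
r₂ = 3390 + 18680 = 22070 km = 2.2070×10⁷ m.
Transfer ellipse a_t = (r₁ + r₂)/2 = 1.304×10⁷ m.
At r₁: circular v_c1 = √(μ/r₁) = 3269 m/s; transfer-periapsis v_p = √[μ(2/r₁ − 1/a_t)] = 4253 m/s.
At r₂: circular v_c2 = √(μ/r₂) = 1393 m/s; transfer-apoapsis v_a = √[μ(2/r₂ − 1/a_t)] = 772.4 m/s.
Δv₂ = v_c2 − v_a = 620.7 m/s.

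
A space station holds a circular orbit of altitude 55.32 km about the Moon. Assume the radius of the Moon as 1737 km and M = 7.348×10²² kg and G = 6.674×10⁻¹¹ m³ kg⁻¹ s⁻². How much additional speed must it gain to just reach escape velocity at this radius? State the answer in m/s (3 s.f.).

μ = GM = 6.674×10⁻¹¹ × 7.348×10²² = 4.904×10¹² m³/s².
r = 1737 + 55.32 = 1792.3 km = 1.7923×10⁶ m.
Circular speed v_c = √(μ/r) = 1654 m/s.
Escape speed v_esc = √(2μ/r) = √2 × v_c = 2339 m/s.
Δv = v_esc − v_c = 685.2 m/s.

Δv ≈ 685 m/s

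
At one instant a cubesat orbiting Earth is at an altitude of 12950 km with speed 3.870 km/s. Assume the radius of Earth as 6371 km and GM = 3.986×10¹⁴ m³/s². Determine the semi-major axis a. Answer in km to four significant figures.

r = 6371 + 12950 = 19321 km = 1.932×10⁷ m.
Vis-viva rearranged: 1/a = 2/r − v²/μ = 1.035×10⁻⁷ − 3.757×10⁻⁸ = 6.594×10⁻⁸ m⁻¹.
a = 1.517×10⁷ m = 15165 km.

a ≈ 15170 km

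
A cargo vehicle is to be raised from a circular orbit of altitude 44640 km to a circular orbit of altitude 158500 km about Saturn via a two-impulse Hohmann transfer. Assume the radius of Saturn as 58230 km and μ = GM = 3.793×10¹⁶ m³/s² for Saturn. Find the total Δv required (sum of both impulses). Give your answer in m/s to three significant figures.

r₁ = 58230 + 44640 = 102870 km = 1.0287×10⁸ m.
r₂ = 58230 + 158500 = 216730 km = 2.1673×10⁸ m.
Transfer ellipse a_t = (r₁ + r₂)/2 = 1.598×10⁸ m.
At r₁: circular v_c1 = √(μ/r₁) = 19200 m/s; transfer-perikrone v_p = √[μ(2/r₁ − 1/a_t)] = 22360 m/s.
Δv₁ = v_p − v_c1 = 3160 m/s.
At r₂: circular v_c2 = √(μ/r₂) = 13230 m/s; transfer-apokrone v_a = √[μ(2/r₂ − 1/a_t)] = 10610 m/s.
Δv₂ = v_c2 − v_a = 2615 m/s.
Total Δv = Δv₁ + Δv₂ = 5775 m/s.

Δv_total ≈ 5780 m/s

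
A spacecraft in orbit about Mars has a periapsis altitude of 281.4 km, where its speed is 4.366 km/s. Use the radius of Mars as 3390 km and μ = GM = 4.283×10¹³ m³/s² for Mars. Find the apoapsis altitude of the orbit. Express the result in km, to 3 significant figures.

apoapsis altitude ≈ 13000 km

r_p = 3390 + 281.4 = 3671.4 km = 3.671×10⁶ m.
Specific energy ε = v²/2 − μ/r = -2.135×10⁶ J/kg, so a = −μ/(2ε) = 1.003×10⁷ m.
The apsides satisfy r_p + r_a = 2a, so the apoapsis radius is 2a − r_p = 1.639×10⁷ m = 16391 km.
Apoapsis altitude = 16391 − 3390 = 13001 km.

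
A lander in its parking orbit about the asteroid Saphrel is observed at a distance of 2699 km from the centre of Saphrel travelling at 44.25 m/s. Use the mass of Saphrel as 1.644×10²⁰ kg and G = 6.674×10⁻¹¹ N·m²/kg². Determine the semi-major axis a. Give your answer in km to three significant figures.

a ≈ 1780 km

μ = GM = 6.674×10⁻¹¹ × 1.644×10²⁰ = 1.097×10¹⁰ m³/s².
r = 2.699×10⁶ m.
Specific orbital energy ε = v²/2 − μ/r = (44.25)²/2 − 1.097×10¹⁰/2.699×10⁶ = -3.086×10³ J/kg.
Since ε = −μ/(2a), a = −μ/(2ε) = 1.778×10⁶ m = 1777.6 km.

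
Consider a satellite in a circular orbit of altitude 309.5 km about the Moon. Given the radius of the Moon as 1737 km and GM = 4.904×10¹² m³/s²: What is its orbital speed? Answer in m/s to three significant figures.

v ≈ 1550 m/s

r = 1737 + 309.5 = 2046.5 km = 2.0465×10⁶ m.
For a circular orbit v = √(μ/r) = √(4.904×10¹² / 2.046×10⁶) = √(2.396×10⁶) = 1548 m/s.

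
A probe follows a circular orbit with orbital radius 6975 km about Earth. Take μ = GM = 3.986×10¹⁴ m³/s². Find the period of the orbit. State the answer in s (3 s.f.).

r = 6975 km = 6.975×10⁶ m.
Kepler's third law: T = 2π√(r³/μ) = 2π√((6.975×10⁶)³ / 3.986×10¹⁴).
r³/μ = 8.513×10⁵ s², so T = 2π × 9.227×10² = 5.797×10³ s.

T ≈ 5800 s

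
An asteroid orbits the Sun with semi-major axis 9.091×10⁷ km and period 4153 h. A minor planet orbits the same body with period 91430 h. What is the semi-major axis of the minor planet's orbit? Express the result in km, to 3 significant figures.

Kepler's third law: a³ ∝ T², so a₂ = a₁ (T₂/T₁)^(2/3).
T₂/T₁ = 22.02, (T₂/T₁)^(2/3) = 7.855.
a₂ = 9.091×10⁷ × 7.855 = 7.141×10⁸ km.

a₂ ≈ 7.14×10⁸ km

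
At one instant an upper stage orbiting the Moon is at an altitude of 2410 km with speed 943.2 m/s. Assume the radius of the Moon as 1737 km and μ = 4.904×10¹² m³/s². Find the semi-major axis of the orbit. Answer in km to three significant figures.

a ≈ 3320 km

r = 1737 + 2410 = 4147.0 km = 4.147×10⁶ m.
Vis-viva rearranged: 1/a = 2/r − v²/μ = 4.823×10⁻⁷ − 1.814×10⁻⁷ = 3.009×10⁻⁷ m⁻¹.
a = 3.324×10⁶ m = 3323.7 km.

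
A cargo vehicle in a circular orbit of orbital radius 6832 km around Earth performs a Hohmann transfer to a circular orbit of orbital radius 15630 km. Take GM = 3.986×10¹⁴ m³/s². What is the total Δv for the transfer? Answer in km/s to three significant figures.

r₁ = 6832 km = 6.832×10⁶ m.
r₂ = 15630 km = 1.563×10⁷ m.
Transfer ellipse a_t = (r₁ + r₂)/2 = 1.123×10⁷ m.
At r₁: circular v_c1 = √(μ/r₁) = 7638 m/s; transfer-perigee v_p = √[μ(2/r₁ − 1/a_t)] = 9011 m/s.
Δv₁ = v_p − v_c1 = 1373 m/s.
At r₂: circular v_c2 = √(μ/r₂) = 5050 m/s; transfer-apogee v_a = √[μ(2/r₂ − 1/a_t)] = 3939 m/s.
Δv₂ = v_c2 − v_a = 1111 m/s.
Total Δv = Δv₁ + Δv₂ = 2484 m/s = 2.484 km/s.

Δv_total ≈ 2.48 km/s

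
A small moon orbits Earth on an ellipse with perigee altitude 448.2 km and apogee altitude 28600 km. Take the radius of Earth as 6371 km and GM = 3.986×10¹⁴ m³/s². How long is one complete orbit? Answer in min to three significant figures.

T ≈ 501 min

r_p = 6371 + 448.2 = 6819.2 km = 6.8192×10⁶ m.
r_a = 6371 + 28600 = 34971 km = 3.4971×10⁷ m.
Semi-major axis a = (r_p + r_a)/2 = (6819.2 + 34971)/2 = 20895 km = 2.090×10⁷ m.
By Kepler's third law T = 2π√(a³/μ) = 2π × 4.784×10³ = 3.006×10⁴ s.
= 501.0 min.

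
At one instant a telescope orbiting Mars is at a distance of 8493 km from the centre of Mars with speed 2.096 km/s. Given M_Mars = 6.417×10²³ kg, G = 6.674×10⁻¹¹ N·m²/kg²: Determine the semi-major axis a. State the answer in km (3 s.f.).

μ = GM = 6.674×10⁻¹¹ × 6.417×10²³ = 4.283×10¹³ m³/s².
r = 8.493×10⁶ m.
Vis-viva rearranged: 1/a = 2/r − v²/μ = 2.355×10⁻⁷ − 1.026×10⁻⁷ = 1.329×10⁻⁷ m⁻¹.
a = 7.524×10⁶ m = 7524.0 km.

a ≈ 7520 km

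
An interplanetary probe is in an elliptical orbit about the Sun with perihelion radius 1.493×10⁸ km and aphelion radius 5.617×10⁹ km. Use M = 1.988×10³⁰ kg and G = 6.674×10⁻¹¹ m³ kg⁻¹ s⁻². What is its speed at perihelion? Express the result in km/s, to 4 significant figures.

v ≈ 41.61 km/s

μ = GM = 6.674×10⁻¹¹ × 1.988×10³⁰ = 1.327×10²⁰ m³/s².
Semi-major axis a = (r_p + r_a)/2 = 2.8832×10⁹ km = 2.883×10¹² m.
Vis-viva: v² = μ(2/r − 1/a) = 1.327×10²⁰ × (1.340×10⁻¹¹ − 3.468×10⁻¹³) = 1.731×10⁹ m²/s².
v = 41610 m/s = 41.61 km/s.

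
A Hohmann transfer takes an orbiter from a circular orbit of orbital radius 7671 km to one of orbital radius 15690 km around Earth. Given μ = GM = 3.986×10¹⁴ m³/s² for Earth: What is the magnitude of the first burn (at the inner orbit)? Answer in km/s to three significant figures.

r₁ = 7671 km = 7.671×10⁶ m.
r₂ = 15690 km = 1.569×10⁷ m.
Transfer ellipse a_t = (r₁ + r₂)/2 = 1.168×10⁷ m.
At r₁: circular v_c1 = √(μ/r₁) = 7208 m/s; transfer-perigee v_p = √[μ(2/r₁ − 1/a_t)] = 8355 m/s.
Δv₁ = v_p − v_c1 = 1146 m/s.
= 1.146 km/s.

Δv ≈ 1.15 km/s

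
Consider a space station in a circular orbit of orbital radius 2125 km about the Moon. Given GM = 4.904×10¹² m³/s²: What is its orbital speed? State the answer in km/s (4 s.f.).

r = 2125 km = 2.125×10⁶ m.
For a circular orbit v = √(μ/r) = √(4.904×10¹² / 2.125×10⁶) = √(2.308×10⁶) = 1519 m/s.
That is 1.519 km/s.

v ≈ 1.519 km/s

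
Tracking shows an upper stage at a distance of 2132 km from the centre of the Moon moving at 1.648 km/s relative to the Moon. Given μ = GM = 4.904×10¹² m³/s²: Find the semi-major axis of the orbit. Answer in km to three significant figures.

r = 2.132×10⁶ m.
Vis-viva rearranged: 1/a = 2/r − v²/μ = 9.381×10⁻⁷ − 5.538×10⁻⁷ = 3.843×10⁻⁷ m⁻¹.
a = 2.602×10⁶ m = 2602.3 km.

a ≈ 2600 km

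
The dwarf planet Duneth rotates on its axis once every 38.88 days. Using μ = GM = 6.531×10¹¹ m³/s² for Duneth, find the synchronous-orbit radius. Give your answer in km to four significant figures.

T = 38.88 days = 3.359×10⁶ s.
A synchronous orbit has period T, so by Kepler's third law a = (μT²/4π²)^(1/3).
μT²/4π² = 6.531×10¹¹ × (3.359×10⁶)² / 39.48 = 1.867×10²³ m³.
a = 5.715×10⁷ m = 57152 km.

r_sync ≈ 57150 km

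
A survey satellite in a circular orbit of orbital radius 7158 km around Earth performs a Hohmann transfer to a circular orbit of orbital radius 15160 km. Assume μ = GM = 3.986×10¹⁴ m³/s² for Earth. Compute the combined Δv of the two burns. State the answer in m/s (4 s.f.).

Δv_total ≈ 2256 m/s

r₁ = 7158 km = 7.158×10⁶ m.
r₂ = 15160 km = 1.516×10⁷ m.
Transfer ellipse a_t = (r₁ + r₂)/2 = 1.116×10⁷ m.
At r₁: circular v_c1 = √(μ/r₁) = 7462 m/s; transfer-perigee v_p = √[μ(2/r₁ − 1/a_t)] = 8698 m/s.
Δv₁ = v_p − v_c1 = 1236 m/s.
At r₂: circular v_c2 = √(μ/r₂) = 5128 m/s; transfer-apogee v_a = √[μ(2/r₂ − 1/a_t)] = 4107 m/s.
Δv₂ = v_c2 − v_a = 1021 m/s.
Total Δv = Δv₁ + Δv₂ = 2256 m/s.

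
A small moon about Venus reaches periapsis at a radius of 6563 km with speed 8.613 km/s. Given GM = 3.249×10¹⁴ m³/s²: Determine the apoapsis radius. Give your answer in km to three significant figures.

r_p = 6.563×10⁶ m.
Specific energy ε = v²/2 − μ/r = -1.241×10⁷ J/kg, so a = −μ/(2ε) = 1.309×10⁷ m.
The apsides satisfy r_p + r_a = 2a, so the apoapsis radius is 2a − r_p = 1.961×10⁷ m = 19611 km.

apoapsis radius ≈ 19600 km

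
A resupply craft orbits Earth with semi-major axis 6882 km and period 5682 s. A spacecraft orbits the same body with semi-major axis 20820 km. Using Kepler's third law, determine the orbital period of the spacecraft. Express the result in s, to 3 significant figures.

Kepler's third law: T² ∝ a³, so T₂ = T₁ (a₂/a₁)^(3/2).
a₂/a₁ = 3.025, (a₂/a₁)^(3/2) = 5.262.
T₂ = 5682 × 5.262 = 29900 s.

T₂ ≈ 29900 s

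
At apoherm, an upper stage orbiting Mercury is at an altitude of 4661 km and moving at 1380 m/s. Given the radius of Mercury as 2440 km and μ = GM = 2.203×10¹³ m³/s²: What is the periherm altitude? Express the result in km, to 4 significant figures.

r_a = 2440 + 4661 = 7101.0 km = 7.101×10⁶ m.
Specific energy ε = v²/2 − μ/r = -2.150×10⁶ J/kg, so a = −μ/(2ε) = 5.123×10⁶ m.
The apsides satisfy r_p + r_a = 2a, so the periherm radius is 2a − r_a = 3.145×10⁶ m = 3144.7 km.
Periherm altitude = 3144.7 − 2440 = 704.65 km.

periherm altitude ≈ 704.7 km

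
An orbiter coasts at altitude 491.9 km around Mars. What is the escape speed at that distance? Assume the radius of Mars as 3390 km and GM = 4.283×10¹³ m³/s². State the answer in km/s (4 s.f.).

r = 3390 + 491.9 = 3881.9 km = 3.8819×10⁶ m.
Escape speed v_esc = √(2μ/r) = √(2 × 4.283×10¹³ / 3.882×10⁶) = √(2.207×10⁷) = 4698 m/s.
= 4.698 km/s.

v_esc ≈ 4.698 km/s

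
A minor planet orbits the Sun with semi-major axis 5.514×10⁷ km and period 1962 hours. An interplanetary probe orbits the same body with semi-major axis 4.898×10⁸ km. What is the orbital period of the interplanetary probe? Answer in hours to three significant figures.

Kepler's third law: T² ∝ a³, so T₂ = T₁ (a₂/a₁)^(3/2).
a₂/a₁ = 8.883, (a₂/a₁)^(3/2) = 26.47.
T₂ = 1962 × 26.47 = 51940 hours.

T₂ ≈ 51900 hours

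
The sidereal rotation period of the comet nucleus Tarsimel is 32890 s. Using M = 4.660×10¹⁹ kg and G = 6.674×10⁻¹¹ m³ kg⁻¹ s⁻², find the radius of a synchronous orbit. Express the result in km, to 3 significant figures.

r_sync ≈ 440 km

μ = GM = 6.674×10⁻¹¹ × 4.660×10¹⁹ = 3.110×10⁹ m³/s².
A synchronous orbit has period T, so by Kepler's third law a = (μT²/4π²)^(1/3).
μT²/4π² = 3.110×10⁹ × (3.289×10⁴)² / 39.48 = 8.522×10¹⁶ m³.
a = 4.401×10⁵ m = 440.06 km.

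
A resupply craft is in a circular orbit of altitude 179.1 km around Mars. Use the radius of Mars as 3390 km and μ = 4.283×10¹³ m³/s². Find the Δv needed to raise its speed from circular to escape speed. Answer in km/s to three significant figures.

Δv ≈ 1.43 km/s

r = 3390 + 179.1 = 3569.1 km = 3.5691×10⁶ m.
Circular speed v_c = √(μ/r) = 3464 m/s.
Escape speed v_esc = √(2μ/r) = √2 × v_c = 4899 m/s.
Δv = v_esc − v_c = 1435 m/s = 1.435 km/s.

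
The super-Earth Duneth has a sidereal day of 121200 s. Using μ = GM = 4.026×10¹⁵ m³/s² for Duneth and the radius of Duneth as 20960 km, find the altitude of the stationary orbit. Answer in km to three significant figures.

A synchronous orbit has period T, so by Kepler's third law a = (μT²/4π²)^(1/3).
μT²/4π² = 4.026×10¹⁵ × (1.212×10⁵)² / 39.48 = 1.498×10²⁴ m³.
a = 1.144×10⁸ m = 1.1442×10⁵ km.
Altitude h = a − R = 1.1442×10⁵ − 20960 = 93461 km.

h_sync ≈ 93500 km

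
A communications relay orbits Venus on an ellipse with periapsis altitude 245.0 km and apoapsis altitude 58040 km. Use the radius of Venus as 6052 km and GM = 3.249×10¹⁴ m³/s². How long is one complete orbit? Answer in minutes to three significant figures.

r_p = 6052 + 245.0 = 6297.0 km = 6.2970×10⁶ m.
r_a = 6052 + 58040 = 64092 km = 6.4092×10⁷ m.
Semi-major axis a = (r_p + r_a)/2 = (6297.0 + 64092)/2 = 35194 km = 3.519×10⁷ m.
By Kepler's third law T = 2π√(a³/μ) = 2π × 1.158×10⁴ = 7.278×10⁴ s.
= 1213 minutes.

T ≈ 1210 minutes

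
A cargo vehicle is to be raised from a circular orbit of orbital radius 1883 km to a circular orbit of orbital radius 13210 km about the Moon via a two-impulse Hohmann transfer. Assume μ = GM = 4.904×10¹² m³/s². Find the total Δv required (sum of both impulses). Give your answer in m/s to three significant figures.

r₁ = 1883 km = 1.883×10⁶ m.
r₂ = 13210 km = 1.321×10⁷ m.
Transfer ellipse a_t = (r₁ + r₂)/2 = 7.546×10⁶ m.
At r₁: circular v_c1 = √(μ/r₁) = 1614 m/s; transfer-perilune v_p = √[μ(2/r₁ − 1/a_t)] = 2135 m/s.
Δv₁ = v_p − v_c1 = 521.4 m/s.
At r₂: circular v_c2 = √(μ/r₂) = 609.3 m/s; transfer-apolune v_a = √[μ(2/r₂ − 1/a_t)] = 304.4 m/s.
Δv₂ = v_c2 − v_a = 304.9 m/s.
Total Δv = Δv₁ + Δv₂ = 826.3 m/s.

Δv_total ≈ 826 m/s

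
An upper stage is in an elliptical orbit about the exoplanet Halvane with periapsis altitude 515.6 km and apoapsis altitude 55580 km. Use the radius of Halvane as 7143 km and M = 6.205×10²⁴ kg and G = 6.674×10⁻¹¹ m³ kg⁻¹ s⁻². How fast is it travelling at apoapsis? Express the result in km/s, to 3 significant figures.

μ = GM = 6.674×10⁻¹¹ × 6.205×10²⁴ = 4.141×10¹⁴ m³/s².
r_p = 7143 + 515.6 = 7658.6 km = 7.6586×10⁶ m.
r_a = 7143 + 55580 = 62723 km = 6.2723×10⁷ m.
Semi-major axis a = (r_p + r_a)/2 = 35191 km = 3.519×10⁷ m.
Vis-viva: v² = μ(2/r − 1/a) = 4.141×10¹⁴ × (3.189×10⁻⁸ − 2.842×10⁻⁸) = 1.437×10⁶ m²/s².
v = 1199 m/s = 1.199 km/s.

v ≈ 1.20 km/s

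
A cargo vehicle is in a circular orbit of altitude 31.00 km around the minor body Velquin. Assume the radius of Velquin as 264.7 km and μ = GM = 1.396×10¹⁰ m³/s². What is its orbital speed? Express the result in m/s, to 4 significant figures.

v ≈ 217.3 m/s

r = 264.7 + 31.00 = 295.70 km = 2.9570×10⁵ m.
For a circular orbit v = √(μ/r) = √(1.396×10¹⁰ / 2.957×10⁵) = √(4.721×10⁴) = 217.3 m/s.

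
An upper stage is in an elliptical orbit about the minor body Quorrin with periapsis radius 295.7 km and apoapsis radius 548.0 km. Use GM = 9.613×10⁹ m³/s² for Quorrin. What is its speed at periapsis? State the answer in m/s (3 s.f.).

Semi-major axis a = (r_p + r_a)/2 = 421.85 km = 4.218×10⁵ m.
Vis-viva: v² = μ(2/r − 1/a) = 9.613×10⁹ × (6.764×10⁻⁶ − 2.371×10⁻⁶) = 4.223×10⁴ m²/s².
v = 205.5 m/s.

v ≈ 206 m/s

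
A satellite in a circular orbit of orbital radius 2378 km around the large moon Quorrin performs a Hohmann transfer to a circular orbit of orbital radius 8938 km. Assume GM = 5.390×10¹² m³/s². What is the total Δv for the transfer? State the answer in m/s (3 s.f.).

r₁ = 2378 km = 2.378×10⁶ m.
r₂ = 8938 km = 8.938×10⁶ m.
Transfer ellipse a_t = (r₁ + r₂)/2 = 5.658×10⁶ m.
At r₁: circular v_c1 = √(μ/r₁) = 1506 m/s; transfer-periapsis v_p = √[μ(2/r₁ − 1/a_t)] = 1892 m/s.
Δv₁ = v_p − v_c1 = 386.7 m/s.
At r₂: circular v_c2 = √(μ/r₂) = 776.6 m/s; transfer-apoapsis v_a = √[μ(2/r₂ − 1/a_t)] = 503.4 m/s.
Δv₂ = v_c2 − v_a = 273.1 m/s.
Total Δv = Δv₁ + Δv₂ = 659.8 m/s.

Δv_total ≈ 660 m/s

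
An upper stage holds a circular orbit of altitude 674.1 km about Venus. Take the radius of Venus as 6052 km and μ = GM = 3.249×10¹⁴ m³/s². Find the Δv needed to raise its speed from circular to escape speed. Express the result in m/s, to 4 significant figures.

Δv ≈ 2879 m/s

r = 6052 + 674.1 = 6726.1 km = 6.7261×10⁶ m.
Circular speed v_c = √(μ/r) = 6950 m/s.
Escape speed v_esc = √(2μ/r) = √2 × v_c = 9829 m/s.
Δv = v_esc − v_c = 2879 m/s.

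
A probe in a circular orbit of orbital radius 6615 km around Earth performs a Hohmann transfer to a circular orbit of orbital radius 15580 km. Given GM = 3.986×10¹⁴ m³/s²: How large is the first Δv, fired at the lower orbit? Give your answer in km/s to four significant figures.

r₁ = 6615 km = 6.615×10⁶ m.
r₂ = 15580 km = 1.558×10⁷ m.
Transfer ellipse a_t = (r₁ + r₂)/2 = 1.110×10⁷ m.
At r₁: circular v_c1 = √(μ/r₁) = 7763 m/s; transfer-perigee v_p = √[μ(2/r₁ − 1/a_t)] = 9198 m/s.
Δv₁ = v_p − v_c1 = 1435 m/s.
= 1.435 km/s.

Δv ≈ 1.435 km/s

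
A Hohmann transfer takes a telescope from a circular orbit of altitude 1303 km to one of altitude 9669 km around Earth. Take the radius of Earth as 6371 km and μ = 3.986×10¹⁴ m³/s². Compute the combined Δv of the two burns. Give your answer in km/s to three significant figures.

r₁ = 6371 + 1303 = 7674.0 km = 7.6740×10⁶ m.
r₂ = 6371 + 9669 = 16040 km = 1.6040×10⁷ m.
Transfer ellipse a_t = (r₁ + r₂)/2 = 1.186×10⁷ m.
At r₁: circular v_c1 = √(μ/r₁) = 7207 m/s; transfer-perigee v_p = √[μ(2/r₁ − 1/a_t)] = 8382 m/s.
Δv₁ = v_p − v_c1 = 1175 m/s.
At r₂: circular v_c2 = √(μ/r₂) = 4985 m/s; transfer-apogee v_a = √[μ(2/r₂ − 1/a_t)] = 4010 m/s.
Δv₂ = v_c2 − v_a = 974.6 m/s.
Total Δv = Δv₁ + Δv₂ = 2150 m/s = 2.150 km/s.

Δv_total ≈ 2.15 km/s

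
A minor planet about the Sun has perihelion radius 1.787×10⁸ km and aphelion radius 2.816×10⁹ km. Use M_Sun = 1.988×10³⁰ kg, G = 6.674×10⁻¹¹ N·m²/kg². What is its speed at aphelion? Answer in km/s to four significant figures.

v ≈ 2.371 km/s

μ = GM = 6.674×10⁻¹¹ × 1.988×10³⁰ = 1.327×10²⁰ m³/s².
Semi-major axis a = (r_p + r_a)/2 = 1.4974×10⁹ km = 1.497×10¹² m.
Vis-viva: v² = μ(2/r − 1/a) = 1.327×10²⁰ × (7.102×10⁻¹³ − 6.678×10⁻¹³) = 5.623×10⁶ m²/s².
v = 2371 m/s = 2.371 km/s.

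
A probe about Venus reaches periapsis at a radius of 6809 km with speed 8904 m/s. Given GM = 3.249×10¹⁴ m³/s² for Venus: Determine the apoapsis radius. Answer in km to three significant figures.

r_p = 6.809×10⁶ m.
Specific energy ε = v²/2 − μ/r = -8.076×10⁶ J/kg, so a = −μ/(2ε) = 2.012×10⁷ m.
The apsides satisfy r_p + r_a = 2a, so the apoapsis radius is 2a − r_p = 3.342×10⁷ m = 33423 km.

apoapsis radius ≈ 33400 km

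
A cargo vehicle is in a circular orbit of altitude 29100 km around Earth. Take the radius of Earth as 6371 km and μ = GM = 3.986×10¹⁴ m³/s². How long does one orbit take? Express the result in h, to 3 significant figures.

r = 6371 + 29100 = 35471 km = 3.5471×10⁷ m.
Kepler's third law: T = 2π√(r³/μ) = 2π√((3.547×10⁷)³ / 3.986×10¹⁴).
r³/μ = 1.120×10⁸ s², so T = 2π × 1.058×10⁴ = 6.648×10⁴ s.
Converting: 6.648×10⁴ s ÷ 3600 = 18.47 h.

T ≈ 18.5 h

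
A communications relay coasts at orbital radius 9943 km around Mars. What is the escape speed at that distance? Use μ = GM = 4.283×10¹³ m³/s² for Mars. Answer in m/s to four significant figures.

r = 9943 km = 9.943×10⁶ m.
Escape speed v_esc = √(2μ/r) = √(2 × 4.283×10¹³ / 9.943×10⁶) = √(8.615×10⁶) = 2935 m/s.

v_esc ≈ 2935 m/s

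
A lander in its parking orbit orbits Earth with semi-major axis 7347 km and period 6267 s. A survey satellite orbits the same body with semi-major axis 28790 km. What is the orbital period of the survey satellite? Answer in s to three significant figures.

Kepler's third law: T² ∝ a³, so T₂ = T₁ (a₂/a₁)^(3/2).
a₂/a₁ = 3.919, (a₂/a₁)^(3/2) = 7.757.
T₂ = 6267 × 7.757 = 48610 s.

T₂ ≈ 48600 s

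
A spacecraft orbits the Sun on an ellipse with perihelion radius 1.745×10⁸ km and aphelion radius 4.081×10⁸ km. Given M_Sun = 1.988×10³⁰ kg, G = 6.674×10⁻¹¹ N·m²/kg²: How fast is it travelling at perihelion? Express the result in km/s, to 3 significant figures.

v ≈ 32.6 km/s

μ = GM = 6.674×10⁻¹¹ × 1.988×10³⁰ = 1.327×10²⁰ m³/s².
Semi-major axis a = (r_p + r_a)/2 = 2.9130×10⁸ km = 2.913×10¹¹ m.
Vis-viva: v² = μ(2/r − 1/a) = 1.327×10²⁰ × (1.146×10⁻¹¹ − 3.433×10⁻¹²) = 1.065×10⁹ m²/s².
v = 32640 m/s = 32.64 km/s.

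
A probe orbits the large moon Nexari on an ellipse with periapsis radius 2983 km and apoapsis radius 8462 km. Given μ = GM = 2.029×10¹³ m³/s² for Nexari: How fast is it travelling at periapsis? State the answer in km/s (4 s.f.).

v ≈ 3.171 km/s

Semi-major axis a = (r_p + r_a)/2 = 5722.5 km = 5.722×10⁶ m.
Vis-viva: v² = μ(2/r − 1/a) = 2.029×10¹³ × (6.705×10⁻⁷ − 1.747×10⁻⁷) = 1.006×10⁷ m²/s².
v = 3171 m/s = 3.171 km/s.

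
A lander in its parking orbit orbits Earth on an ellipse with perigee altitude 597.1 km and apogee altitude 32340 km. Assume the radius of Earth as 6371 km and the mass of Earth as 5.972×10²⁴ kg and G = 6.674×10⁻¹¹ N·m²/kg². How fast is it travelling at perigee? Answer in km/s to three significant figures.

μ = GM = 6.674×10⁻¹¹ × 5.972×10²⁴ = 3.986×10¹⁴ m³/s².
r_p = 6371 + 597.1 = 6968.1 km = 6.9681×10⁶ m.
r_a = 6371 + 32340 = 38711 km = 3.8711×10⁷ m.
Semi-major axis a = (r_p + r_a)/2 = 22840 km = 2.284×10⁷ m.
Vis-viva: v² = μ(2/r − 1/a) = 3.986×10¹⁴ × (2.870×10⁻⁷ − 4.378×10⁻⁸) = 9.695×10⁷ m²/s².
v = 9846 m/s = 9.846 km/s.

v ≈ 9.85 km/s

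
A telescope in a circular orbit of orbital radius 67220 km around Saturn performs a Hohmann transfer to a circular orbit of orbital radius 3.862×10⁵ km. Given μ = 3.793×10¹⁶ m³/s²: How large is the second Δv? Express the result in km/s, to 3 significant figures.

r₁ = 67220 km = 6.722×10⁷ m.
r₂ = 3.862×10⁵ km = 3.862×10⁸ m.
Transfer ellipse a_t = (r₁ + r₂)/2 = 2.267×10⁸ m.
At r₁: circular v_c1 = √(μ/r₁) = 23750 m/s; transfer-perikrone v_p = √[μ(2/r₁ − 1/a_t)] = 31000 m/s.
At r₂: circular v_c2 = √(μ/r₂) = 9910 m/s; transfer-apokrone v_a = √[μ(2/r₂ − 1/a_t)] = 5396 m/s.
Δv₂ = v_c2 − v_a = 4514 m/s.
= 4.514 km/s.

Δv ≈ 4.51 km/s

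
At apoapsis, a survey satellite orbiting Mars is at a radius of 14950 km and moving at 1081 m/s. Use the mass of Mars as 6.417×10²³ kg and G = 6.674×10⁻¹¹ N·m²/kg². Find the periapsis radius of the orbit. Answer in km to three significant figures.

μ = GM = 6.674×10⁻¹¹ × 6.417×10²³ = 4.283×10¹³ m³/s².
r_a = 1.495×10⁷ m.
Specific energy ε = v²/2 − μ/r = -2.280×10⁶ J/kg, so a = −μ/(2ε) = 9.390×10⁶ m.
The apsides satisfy r_p + r_a = 2a, so the periapsis radius is 2a − r_a = 3.830×10⁶ m = 3830.5 km.

periapsis radius ≈ 3830 km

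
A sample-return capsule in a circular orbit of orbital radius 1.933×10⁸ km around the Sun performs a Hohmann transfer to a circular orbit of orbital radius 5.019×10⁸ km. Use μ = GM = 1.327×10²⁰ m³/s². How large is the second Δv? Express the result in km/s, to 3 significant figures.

r₁ = 1.933×10⁸ km = 1.933×10¹¹ m.
r₂ = 5.019×10⁸ km = 5.019×10¹¹ m.
Transfer ellipse a_t = (r₁ + r₂)/2 = 3.476×10¹¹ m.
At r₁: circular v_c1 = √(μ/r₁) = 26200 m/s; transfer-perihelion v_p = √[μ(2/r₁ − 1/a_t)] = 31480 m/s.
At r₂: circular v_c2 = √(μ/r₂) = 16260 m/s; transfer-aphelion v_a = √[μ(2/r₂ − 1/a_t)] = 12130 m/s.
Δv₂ = v_c2 − v_a = 4135 m/s.
= 4.135 km/s.

Δv ≈ 4.13 km/s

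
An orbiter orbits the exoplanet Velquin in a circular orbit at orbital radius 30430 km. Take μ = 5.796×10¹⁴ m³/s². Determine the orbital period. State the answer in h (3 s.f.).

r = 30430 km = 3.043×10⁷ m.
Kepler's third law: T = 2π√(r³/μ) = 2π√((3.043×10⁷)³ / 5.796×10¹⁴).
r³/μ = 4.862×10⁷ s², so T = 2π × 6.973×10³ = 4.381×10⁴ s.
Converting: 4.381×10⁴ s ÷ 3600 = 12.17 h.

T ≈ 12.2 h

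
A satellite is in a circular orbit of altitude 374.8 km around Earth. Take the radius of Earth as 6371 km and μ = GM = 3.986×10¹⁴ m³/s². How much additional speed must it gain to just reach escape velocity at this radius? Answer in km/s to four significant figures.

Δv ≈ 3.184 km/s

r = 6371 + 374.8 = 6745.8 km = 6.7458×10⁶ m.
Circular speed v_c = √(μ/r) = 7687 m/s.
Escape speed v_esc = √(2μ/r) = √2 × v_c = 10870 m/s.
Δv = v_esc − v_c = 3184 m/s = 3.184 km/s.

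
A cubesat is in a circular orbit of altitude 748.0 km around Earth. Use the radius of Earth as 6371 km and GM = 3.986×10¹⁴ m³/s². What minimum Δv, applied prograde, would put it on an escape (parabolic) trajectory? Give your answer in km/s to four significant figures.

r = 6371 + 748.0 = 7119.0 km = 7.1190×10⁶ m.
Circular speed v_c = √(μ/r) = 7483 m/s.
Escape speed v_esc = √(2μ/r) = √2 × v_c = 10580 m/s.
Δv = v_esc − v_c = 3099 m/s = 3.099 km/s.

Δv ≈ 3.099 km/s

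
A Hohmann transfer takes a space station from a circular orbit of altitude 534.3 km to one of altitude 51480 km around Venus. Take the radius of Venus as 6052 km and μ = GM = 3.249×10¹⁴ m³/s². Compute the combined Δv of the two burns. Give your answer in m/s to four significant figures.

r₁ = 6052 + 534.3 = 6586.3 km = 6.5863×10⁶ m.
r₂ = 6052 + 51480 = 57532 km = 5.7532×10⁷ m.
Transfer ellipse a_t = (r₁ + r₂)/2 = 3.206×10⁷ m.
At r₁: circular v_c1 = √(μ/r₁) = 7024 m/s; transfer-periapsis v_p = √[μ(2/r₁ − 1/a_t)] = 9409 m/s.
Δv₁ = v_p − v_c1 = 2385 m/s.
At r₂: circular v_c2 = √(μ/r₂) = 2376 m/s; transfer-apoapsis v_a = √[μ(2/r₂ − 1/a_t)] = 1077 m/s.
Δv₂ = v_c2 − v_a = 1299 m/s.
Total Δv = Δv₁ + Δv₂ = 3685 m/s.

Δv_total ≈ 3685 m/s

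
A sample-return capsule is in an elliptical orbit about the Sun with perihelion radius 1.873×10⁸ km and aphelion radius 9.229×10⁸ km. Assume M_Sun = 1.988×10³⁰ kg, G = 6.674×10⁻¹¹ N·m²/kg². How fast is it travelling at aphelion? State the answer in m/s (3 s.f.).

μ = GM = 6.674×10⁻¹¹ × 1.988×10³⁰ = 1.327×10²⁰ m³/s².
Semi-major axis a = (r_p + r_a)/2 = 5.5510×10⁸ km = 5.551×10¹¹ m.
Vis-viva: v² = μ(2/r − 1/a) = 1.327×10²⁰ × (2.167×10⁻¹² − 1.801×10⁻¹²) = 4.851×10⁷ m²/s².
v = 6965 m/s.

v ≈ 6960 m/s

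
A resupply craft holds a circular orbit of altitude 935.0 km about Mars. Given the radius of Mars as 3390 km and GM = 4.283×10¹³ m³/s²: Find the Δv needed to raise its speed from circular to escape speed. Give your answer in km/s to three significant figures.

r = 3390 + 935.0 = 4325.0 km = 4.3250×10⁶ m.
Circular speed v_c = √(μ/r) = 3147 m/s.
Escape speed v_esc = √(2μ/r) = √2 × v_c = 4450 m/s.
Δv = v_esc − v_c = 1303 m/s = 1.303 km/s.

Δv ≈ 1.30 km/s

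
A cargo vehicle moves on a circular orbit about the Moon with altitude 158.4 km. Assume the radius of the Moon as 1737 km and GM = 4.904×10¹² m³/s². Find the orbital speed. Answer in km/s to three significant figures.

r = 1737 + 158.4 = 1895.4 km = 1.8954×10⁶ m.
For a circular orbit v = √(μ/r) = √(4.904×10¹² / 1.895×10⁶) = √(2.587×10⁶) = 1609 m/s.
That is 1.609 km/s.

v ≈ 1.61 km/s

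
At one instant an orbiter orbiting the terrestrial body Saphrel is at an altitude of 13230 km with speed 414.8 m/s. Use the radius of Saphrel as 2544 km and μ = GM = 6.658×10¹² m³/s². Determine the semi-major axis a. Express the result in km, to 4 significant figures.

a ≈ 9906 km

r = 2544 + 13230 = 15774 km = 1.577×10⁷ m.
Specific orbital energy ε = v²/2 − μ/r = (414.8)²/2 − 6.658×10¹²/1.577×10⁷ = -3.361×10⁵ J/kg.
Since ε = −μ/(2a), a = −μ/(2ε) = 9.906×10⁶ m = 9906.0 km.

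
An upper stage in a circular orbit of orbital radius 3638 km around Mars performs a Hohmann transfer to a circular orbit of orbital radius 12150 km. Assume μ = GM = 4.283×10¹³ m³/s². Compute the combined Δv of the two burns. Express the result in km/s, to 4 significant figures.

Δv_total ≈ 1.429 km/s

r₁ = 3638 km = 3.638×10⁶ m.
r₂ = 12150 km = 1.215×10⁷ m.
Transfer ellipse a_t = (r₁ + r₂)/2 = 7.894×10⁶ m.
At r₁: circular v_c1 = √(μ/r₁) = 3431 m/s; transfer-periapsis v_p = √[μ(2/r₁ − 1/a_t)] = 4257 m/s.
Δv₁ = v_p − v_c1 = 825.6 m/s.
At r₂: circular v_c2 = √(μ/r₂) = 1878 m/s; transfer-apoapsis v_a = √[μ(2/r₂ − 1/a_t)] = 1275 m/s.
Δv₂ = v_c2 − v_a = 602.9 m/s.
Total Δv = Δv₁ + Δv₂ = 1429 m/s = 1.429 km/s.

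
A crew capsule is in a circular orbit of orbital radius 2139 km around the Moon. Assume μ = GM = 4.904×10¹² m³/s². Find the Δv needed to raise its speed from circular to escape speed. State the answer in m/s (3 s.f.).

Δv ≈ 627 m/s

r = 2139 km = 2.139×10⁶ m.
Circular speed v_c = √(μ/r) = 1514 m/s.
Escape speed v_esc = √(2μ/r) = √2 × v_c = 2141 m/s.
Δv = v_esc − v_c = 627.2 m/s.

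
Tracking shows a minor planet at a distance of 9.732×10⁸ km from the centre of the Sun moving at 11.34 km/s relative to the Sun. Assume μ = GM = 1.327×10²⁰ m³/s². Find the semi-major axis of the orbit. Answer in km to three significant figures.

a ≈ 9.21×10⁸ km

r = 9.732×10¹¹ m.
Vis-viva rearranged: 1/a = 2/r − v²/μ = 2.055×10⁻¹² − 9.691×10⁻¹³ = 1.086×10⁻¹² m⁻¹.
a = 9.208×10¹¹ m = 9.2081×10⁸ km.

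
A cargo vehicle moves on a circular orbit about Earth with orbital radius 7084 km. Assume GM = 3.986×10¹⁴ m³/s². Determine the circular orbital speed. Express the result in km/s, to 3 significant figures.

r = 7084 km = 7.084×10⁶ m.
For a circular orbit v = √(μ/r) = √(3.986×10¹⁴ / 7.084×10⁶) = √(5.627×10⁷) = 7501 m/s.
That is 7.501 km/s.

v ≈ 7.50 km/s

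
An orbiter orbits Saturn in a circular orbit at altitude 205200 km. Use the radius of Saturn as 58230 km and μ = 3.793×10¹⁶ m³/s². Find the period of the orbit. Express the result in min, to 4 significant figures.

T ≈ 2299 min

r = 58230 + 205200 = 263430 km = 2.6343×10⁸ m.
Kepler's third law: T = 2π√(r³/μ) = 2π√((2.634×10⁸)³ / 3.793×10¹⁶).
r³/μ = 4.820×10⁸ s², so T = 2π × 2.195×10⁴ = 1.379×10⁵ s.
Converting: 1.379×10⁵ s ÷ 60.00 = 2299 min.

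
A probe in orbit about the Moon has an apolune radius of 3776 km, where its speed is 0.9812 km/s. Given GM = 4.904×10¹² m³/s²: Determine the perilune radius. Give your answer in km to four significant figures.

r_a = 3.776×10⁶ m.
Specific energy ε = v²/2 − μ/r = -8.174×10⁵ J/kg, so a = −μ/(2ε) = 3.000×10⁶ m.
The apsides satisfy r_p + r_a = 2a, so the perilune radius is 2a − r_a = 2.224×10⁶ m = 2223.9 km.

perilune radius ≈ 2224 km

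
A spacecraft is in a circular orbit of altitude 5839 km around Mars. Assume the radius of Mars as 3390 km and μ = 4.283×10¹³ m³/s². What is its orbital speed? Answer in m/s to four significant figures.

v ≈ 2154 m/s

r = 3390 + 5839 = 9229.0 km = 9.2290×10⁶ m.
For a circular orbit v = √(μ/r) = √(4.283×10¹³ / 9.229×10⁶) = √(4.641×10⁶) = 2154 m/s.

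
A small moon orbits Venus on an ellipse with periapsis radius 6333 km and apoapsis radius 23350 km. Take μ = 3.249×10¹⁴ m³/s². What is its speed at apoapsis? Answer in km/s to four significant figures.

v ≈ 2.437 km/s

Semi-major axis a = (r_p + r_a)/2 = 14842 km = 1.484×10⁷ m.
Vis-viva: v² = μ(2/r − 1/a) = 3.249×10¹⁴ × (8.565×10⁻⁸ − 6.738×10⁻⁸) = 5.937×10⁶ m²/s².
v = 2437 m/s = 2.437 km/s.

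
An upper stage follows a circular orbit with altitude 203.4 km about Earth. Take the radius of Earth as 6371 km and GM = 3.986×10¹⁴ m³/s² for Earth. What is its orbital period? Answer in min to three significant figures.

r = 6371 + 203.4 = 6574.4 km = 6.5744×10⁶ m.
Kepler's third law: T = 2π√(r³/μ) = 2π√((6.574×10⁶)³ / 3.986×10¹⁴).
r³/μ = 7.129×10⁵ s², so T = 2π × 8.443×10² = 5.305×10³ s.
Converting: 5.305×10³ s ÷ 60.00 = 88.42 min.

T ≈ 88.4 min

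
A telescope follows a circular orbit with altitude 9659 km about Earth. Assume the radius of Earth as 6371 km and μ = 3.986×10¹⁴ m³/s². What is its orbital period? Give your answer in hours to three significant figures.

T ≈ 5.61 hours

r = 6371 + 9659 = 16030 km = 1.6030×10⁷ m.
Kepler's third law: T = 2π√(r³/μ) = 2π√((1.603×10⁷)³ / 3.986×10¹⁴).
r³/μ = 1.033×10⁷ s², so T = 2π × 3.215×10³ = 2.020×10⁴ s.
Converting: 2.020×10⁴ s ÷ 3600 = 5.611 hours.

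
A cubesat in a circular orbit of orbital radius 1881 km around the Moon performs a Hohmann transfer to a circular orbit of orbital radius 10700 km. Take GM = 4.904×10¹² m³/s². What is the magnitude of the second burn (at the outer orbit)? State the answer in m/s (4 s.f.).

Δv ≈ 306.8 m/s

r₁ = 1881 km = 1.881×10⁶ m.
r₂ = 10700 km = 1.070×10⁷ m.
Transfer ellipse a_t = (r₁ + r₂)/2 = 6.290×10⁶ m.
At r₁: circular v_c1 = √(μ/r₁) = 1615 m/s; transfer-perilune v_p = √[μ(2/r₁ − 1/a_t)] = 2106 m/s.
At r₂: circular v_c2 = √(μ/r₂) = 677.0 m/s; transfer-apolune v_a = √[μ(2/r₂ − 1/a_t)] = 370.2 m/s.
Δv₂ = v_c2 − v_a = 306.8 m/s.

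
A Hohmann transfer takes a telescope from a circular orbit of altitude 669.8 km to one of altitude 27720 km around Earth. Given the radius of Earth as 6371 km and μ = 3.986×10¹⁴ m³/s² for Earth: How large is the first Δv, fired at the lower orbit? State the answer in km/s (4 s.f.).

Δv ≈ 2.163 km/s

r₁ = 6371 + 669.8 = 7040.8 km = 7.0408×10⁶ m.
r₂ = 6371 + 27720 = 34091 km = 3.4091×10⁷ m.
Transfer ellipse a_t = (r₁ + r₂)/2 = 2.057×10⁷ m.
At r₁: circular v_c1 = √(μ/r₁) = 7524 m/s; transfer-perigee v_p = √[μ(2/r₁ − 1/a_t)] = 9687 m/s.
Δv₁ = v_p − v_c1 = 2163 m/s.
= 2.163 km/s.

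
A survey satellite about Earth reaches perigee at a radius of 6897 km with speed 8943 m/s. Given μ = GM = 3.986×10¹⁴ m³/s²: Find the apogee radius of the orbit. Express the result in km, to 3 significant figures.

r_p = 6.897×10⁶ m.
Specific energy ε = v²/2 − μ/r = -1.780×10⁷ J/kg, so a = −μ/(2ε) = 1.119×10⁷ m.
The apsides satisfy r_p + r_a = 2a, so the apogee radius is 2a − r_p = 1.549×10⁷ m = 15490 km.

apogee radius ≈ 15500 km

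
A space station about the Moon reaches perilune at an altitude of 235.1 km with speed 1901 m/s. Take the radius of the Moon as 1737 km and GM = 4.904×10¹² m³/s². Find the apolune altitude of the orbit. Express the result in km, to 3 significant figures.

apolune altitude ≈ 3500 km

r_p = 1737 + 235.1 = 1972.1 km = 1.972×10⁶ m.
Specific energy ε = v²/2 − μ/r = -6.798×10⁵ J/kg, so a = −μ/(2ε) = 3.607×10⁶ m.
The apsides satisfy r_p + r_a = 2a, so the apolune radius is 2a − r_p = 5.242×10⁶ m = 5241.9 km.
Apolune altitude = 5241.9 − 1737 = 3504.9 km.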